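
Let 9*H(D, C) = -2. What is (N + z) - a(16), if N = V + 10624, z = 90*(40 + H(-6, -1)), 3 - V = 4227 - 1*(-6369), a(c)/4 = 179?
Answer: 2895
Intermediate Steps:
a(c) = 716 (a(c) = 4*179 = 716)
V = -10593 (V = 3 - (4227 - 1*(-6369)) = 3 - (4227 + 6369) = 3 - 1*10596 = 3 - 10596 = -10593)
H(D, C) = -2/9 (H(D, C) = (⅑)*(-2) = -2/9)
z = 3580 (z = 90*(40 - 2/9) = 90*(358/9) = 3580)
N = 31 (N = -10593 + 10624 = 31)
(N + z) - a(16) = (31 + 3580) - 1*716 = 3611 - 716 = 2895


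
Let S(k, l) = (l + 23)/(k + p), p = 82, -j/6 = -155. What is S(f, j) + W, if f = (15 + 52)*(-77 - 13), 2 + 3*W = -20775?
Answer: -123584455/17844 ≈ -6925.8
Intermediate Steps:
j = 930 (j = -6*(-155) = 930)
W = -20777/3 (W = -2/3 + (1/3)*(-20775) = -2/3 - 6925 = -20777/3 ≈ -6925.7)
f = -6030 (f = 67*(-90) = -6030)
S(k, l) = (23 + l)/(82 + k) (S(k, l) = (l + 23)/(k + 82) = (23 + l)/(82 + k))
S(f, j) + W = (23 + 930)/(82 - 6030) - 20777/3 = 953/(-5948) - 20777/3 = -1/5948*953 - 20777/3 = -953/5948 - 20777/3 = -123584455/17844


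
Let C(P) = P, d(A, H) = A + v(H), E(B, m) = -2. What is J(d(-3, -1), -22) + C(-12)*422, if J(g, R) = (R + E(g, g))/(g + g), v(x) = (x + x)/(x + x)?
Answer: -5058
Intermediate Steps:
v(x) = 1 (v(x) = (2*x)/((2*x)) = (2*x)*(1/(2*x)) = 1)
d(A, H) = 1 + A (d(A, H) = A + 1 = 1 + A)
J(g, R) = (-2 + R)/(2*g) (J(g, R) = (R - 2)/(g + g) = (-2 + R)/((2*g)) = (-2 + R)*(1/(2*g)) = (-2 + R)/(2*g))
J(d(-3, -1), -22) + C(-12)*422 = (-2 - 22)/(2*(1 - 3)) - 12*422 = (½)*(-24)/(-2) - 5064 = (½)*(-½)*(-24) - 5064 = 6 - 5064 = -5058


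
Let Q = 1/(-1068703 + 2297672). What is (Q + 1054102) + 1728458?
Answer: 3419679980641/1228969 ≈ 2.7826e+6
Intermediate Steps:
Q = 1/1228969 ≈ 8.1369e-7
(Q + 1054102) + 1728458 = (1/1228969 + 1054102) + 1728458 = 1295458680839/1228969 + 1728458 = 3419679980641/1228969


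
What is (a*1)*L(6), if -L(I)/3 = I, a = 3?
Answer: -54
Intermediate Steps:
L(I) = -3*I
(a*1)*L(6) = (3*1)*(-3*6) = 3*(-18) = -54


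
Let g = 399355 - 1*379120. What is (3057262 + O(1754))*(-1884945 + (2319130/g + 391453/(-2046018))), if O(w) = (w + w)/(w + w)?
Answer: -311857608169021739803/54119182 ≈ -5.7624e+12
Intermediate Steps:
O(w) = 1 (O(w) = (2*w)/((2*w)) = (2*w)*(1/(2*w)) = 1)
g = 20235 (g = 399355 - 379120 = 20235)
(3057262 + O(1754))*(-1884945 + (2319130/g + 391453/(-2046018))) = (3057262 + 1)*(-1884945 + (2319130/20235 + 391453/(-2046018))) = 3057263*(-1884945 + (2319130*(1/20235) + 391453*(-1/2046018))) = 3057263*(-1884945 + (463826/4047 - 391453/2046018)) = 3057263*(-1884945 + 105268014953/920026094) = 3057263*(-1734093317739877/920026094) = -311857608169021739803/54119182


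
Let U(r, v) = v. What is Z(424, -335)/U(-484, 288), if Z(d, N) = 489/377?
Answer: 163/36192 ≈ 0.0045038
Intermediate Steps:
Z(d, N) = 489/377 (Z(d, N) = 489*(1/377) = 489/377)
Z(424, -335)/U(-484, 288) = (489/377)/288 = (489/377)*(1/288) = 163/36192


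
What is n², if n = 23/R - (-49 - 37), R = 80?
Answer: 47651409/6400 ≈ 7445.5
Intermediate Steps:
n = 6903/80 (n = 23/80 - (-49 - 37) = 23*(1/80) - 1*(-86) = 23/80 + 86 = 6903/80 ≈ 86.287)
n² = (6903/80)² = 47651409/6400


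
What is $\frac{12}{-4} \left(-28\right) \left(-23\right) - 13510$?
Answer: $-15442$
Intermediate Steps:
$\frac{12}{-4} \left(-28\right) \left(-23\right) - 13510 = 12 \left(- \frac{1}{4}\right) \left(-28\right) \left(-23\right) - 13510 = \left(-3\right) \left(-28\right) \left(-23\right) - 13510 = 84 \left(-23\right) - 13510 = -1932 - 13510 = -15442$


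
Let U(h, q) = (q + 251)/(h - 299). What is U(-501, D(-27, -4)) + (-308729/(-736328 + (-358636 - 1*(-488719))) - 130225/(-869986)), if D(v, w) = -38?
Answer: 16568907720779/42193973005600 ≈ 0.39268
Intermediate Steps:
U(h, q) = (251 + q)/(-299 + h)
U(-501, D(-27, -4)) + (-308729/(-736328 + (-358636 - 1*(-488719))) - 130225/(-869986)) = (251 - 38)/(-299 - 501) + (-308729/(-736328 + (-358636 - 1*(-488719))) - 130225/(-869986)) = 213/(-800) + (-308729/(-736328 + (-358636 + 488719)) - 130225*(-1/869986)) = -1/800*213 + (-308729/(-736328 + 130083) + 130225/869986) = -213/800 + (-308729/(-606245) + 130225/869986) = -213/800 + (-308729*(-1/606245) + 130225/869986) = -213/800 + (308729/606245 + 130225/869986) = -213/800 + 347538162919/527424662570 = 16568907720779/42193973005600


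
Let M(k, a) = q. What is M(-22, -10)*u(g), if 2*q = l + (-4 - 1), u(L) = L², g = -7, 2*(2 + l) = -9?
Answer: -1127/4 ≈ -281.75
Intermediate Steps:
l = -13/2 (l = -2 + (½)*(-9) = -2 - 9/2 = -13/2 ≈ -6.5000)
q = -23/4 (q = (-13/2 + (-4 - 1))/2 = (-13/2 - 5)/2 = (½)*(-23/2) = -23/4 ≈ -5.7500)
M(k, a) = -23/4
M(-22, -10)*u(g) = -23/4*(-7)² = -23/4*49 = -1127/4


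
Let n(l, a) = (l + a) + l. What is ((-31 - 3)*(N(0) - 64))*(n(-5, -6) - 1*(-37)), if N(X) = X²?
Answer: 45696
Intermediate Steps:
n(l, a) = a + 2*l (n(l, a) = (a + l) + l = a + 2*l)
((-31 - 3)*(N(0) - 64))*(n(-5, -6) - 1*(-37)) = ((-31 - 3)*(0² - 64))*((-6 + 2*(-5)) - 1*(-37)) = (-34*(0 - 64))*((-6 - 10) + 37) = (-34*(-64))*(-16 + 37) = 2176*21 = 45696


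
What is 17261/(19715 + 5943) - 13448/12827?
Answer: -123641937/329115166 ≈ -0.37568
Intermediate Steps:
17261/(19715 + 5943) - 13448/12827 = 17261/25658 - 13448*1/12827 = 17261*(1/25658) - 13448/12827 = 17261/25658 - 13448/12827 = -123641937/329115166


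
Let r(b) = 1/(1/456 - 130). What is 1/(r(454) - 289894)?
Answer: -59279/17184626882 ≈ -3.4495e-6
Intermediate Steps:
r(b) = -456/59279 (r(b) = 1/(1/456 - 130) = 1/(-59279/456) = -456/59279)
1/(r(454) - 289894) = 1/(-456/59279 - 289894) = 1/(-17184626882/59279) = -59279/17184626882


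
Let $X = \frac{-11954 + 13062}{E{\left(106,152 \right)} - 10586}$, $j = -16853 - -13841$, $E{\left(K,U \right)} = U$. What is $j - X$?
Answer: $- \frac{15713050}{5217} \approx -3011.9$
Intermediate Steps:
$j = -3012$ ($j = -16853 + 13841 = -3012$)
$X = - \frac{554}{5217}$ ($X = \frac{-11954 + 13062}{152 - 10586} = \frac{1108}{-10434} = 1108 \left(- \frac{1}{10434}\right) = - \frac{554}{5217} \approx -0.10619$)
$j - X = -3012 - - \frac{554}{5217} = -3012 + \frac{554}{5217} = - \frac{15713050}{5217}$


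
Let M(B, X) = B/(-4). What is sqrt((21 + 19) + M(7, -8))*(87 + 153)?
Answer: 360*sqrt(17) ≈ 1484.3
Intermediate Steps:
M(B, X) = -B/4 (M(B, X) = B*(-1/4) = -B/4)
sqrt((21 + 19) + M(7, -8))*(87 + 153) = sqrt((21 + 19) - 1/4*7)*(87 + 153) = sqrt(40 - 7/4)*240 = sqrt(153/4)*240 = (3*sqrt(17)/2)*240 = 360*sqrt(17)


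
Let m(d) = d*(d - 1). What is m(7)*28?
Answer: 1176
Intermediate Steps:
m(d) = d*(-1 + d)
m(7)*28 = (7*(-1 + 7))*28 = (7*6)*28 = 42*28 = 1176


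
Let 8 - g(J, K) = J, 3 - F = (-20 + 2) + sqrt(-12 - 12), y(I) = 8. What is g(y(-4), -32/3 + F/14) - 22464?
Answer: -22464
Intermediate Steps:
F = 21 - 2*I*sqrt(6) (F = 3 - ((-20 + 2) + sqrt(-12 - 12)) = 3 - (-18 + sqrt(-24)) = 3 - (-18 + 2*I*sqrt(6)) = 3 + (18 - 2*I*sqrt(6)) = 21 - 2*I*sqrt(6) ≈ 21.0 - 4.899*I)
g(J, K) = 8 - J
g(y(-4), -32/3 + F/14) - 22464 = (8 - 1*8) - 22464 = (8 - 8) - 22464 = 0 - 22464 = -22464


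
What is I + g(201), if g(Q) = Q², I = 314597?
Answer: 354998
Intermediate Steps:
I + g(201) = 314597 + 201² = 314597 + 40401 = 354998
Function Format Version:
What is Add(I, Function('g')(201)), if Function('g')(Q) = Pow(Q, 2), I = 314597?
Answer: 354998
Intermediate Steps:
Add(I, Function('g')(201)) = Add(314597, Pow(201, 2)) = Add(314597, 40401) = 354998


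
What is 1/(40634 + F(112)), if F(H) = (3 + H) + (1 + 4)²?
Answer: 1/40774 ≈ 2.4525e-5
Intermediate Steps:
F(H) = 28 + H (F(H) = (3 + H) + 5² = (3 + H) + 25 = 28 + H)
1/(40634 + F(112)) = 1/(40634 + (28 + 112)) = 1/(40634 + 140) = 1/40774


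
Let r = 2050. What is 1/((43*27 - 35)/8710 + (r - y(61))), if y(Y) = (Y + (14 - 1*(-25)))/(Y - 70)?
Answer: 39195/80790317 ≈ 0.00048514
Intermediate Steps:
y(Y) = (39 + Y)/(-70 + Y) (y(Y) = (Y + (14 + 25))/(-70 + Y) = (Y + 39)/(-70 + Y) = (39 + Y)/(-70 + Y))
1/((43*27 - 35)/8710 + (r - y(61))) = 1/((43*27 - 35)/8710 + (2050 - (39 + 61)/(-70 + 61))) = 1/((1161 - 35)*(1/8710) + (2050 - 100/(-9))) = 1/(1126*(1/8710) + (2050 - (-1)*100/9)) = 1/(563/4355 + (2050 - 1*(-100/9))) = 1/(563/4355 + (2050 + 100/9)) = 1/(563/4355 + 18550/9) = 1/(80790317/39195) = 39195/80790317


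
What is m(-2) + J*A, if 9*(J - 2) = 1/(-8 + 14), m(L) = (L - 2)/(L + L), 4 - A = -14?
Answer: 112/3 ≈ 37.333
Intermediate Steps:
A = 18 (A = 4 - 1*(-14) = 4 + 14 = 18)
m(L) = (-2 + L)/(2*L) (m(L) = (-2 + L)/((2*L)) = (-2 + L)*(1/(2*L)) = (-2 + L)/(2*L))
J = 109/54 (J = 2 + 1/(9*(-8 + 14)) = 2 + (⅑)/6 = 2 + (⅑)*(⅙) = 2 + 1/54 = 109/54 ≈ 2.0185)
m(-2) + J*A = (½)*(-2 - 2)/(-2) + (109/54)*18 = (½)*(-½)*(-4) + 109/3 = 1 + 109/3 = 112/3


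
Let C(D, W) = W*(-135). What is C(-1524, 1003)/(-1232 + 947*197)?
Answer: -135405/185327 ≈ -0.73063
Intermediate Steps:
C(D, W) = -135*W
C(-1524, 1003)/(-1232 + 947*197) = (-135*1003)/(-1232 + 947*197) = -135405/(-1232 + 186559) = -135405/185327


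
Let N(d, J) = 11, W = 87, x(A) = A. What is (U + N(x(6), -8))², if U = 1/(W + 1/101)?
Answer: 9364239361/77228944 ≈ 121.25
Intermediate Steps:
U = 101/8788 (U = 1/(87 + 1/101) = 1/(8788/101) = 101/8788 ≈ 0.011493)
(U + N(x(6), -8))² = (101/8788 + 11)² = (96769/8788)² = 9364239361/77228944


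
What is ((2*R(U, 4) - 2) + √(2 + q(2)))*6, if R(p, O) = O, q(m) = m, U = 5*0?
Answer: 48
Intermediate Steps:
U = 0
((2*R(U, 4) - 2) + √(2 + q(2)))*6 = ((2*4 - 2) + √(2 + 2))*6 = ((8 - 2) + √4)*6 = (6 + 2)*6 = 8*6 = 48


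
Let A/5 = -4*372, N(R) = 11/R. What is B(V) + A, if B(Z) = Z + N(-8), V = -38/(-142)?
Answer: -4226549/568 ≈ -7441.1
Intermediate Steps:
V = 19/71 (V = -38*(-1/142) = 19/71 ≈ 0.26761)
B(Z) = -11/8 + Z (B(Z) = Z + 11/(-8) = Z + 11*(-⅛) = Z - 11/8 = -11/8 + Z)
A = -7440 (A = 5*(-4*372) = 5*(-1488) = -7440)
B(V) + A = (-11/8 + 19/71) - 7440 = -629/568 - 7440 = -4226549/568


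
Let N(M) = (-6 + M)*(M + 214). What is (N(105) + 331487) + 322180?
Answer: 685248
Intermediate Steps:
N(M) = (-6 + M)*(214 + M)
(N(105) + 331487) + 322180 = ((-1284 + 105² + 208*105) + 331487) + 322180 = ((-1284 + 11025 + 21840) + 331487) + 322180 = (31581 + 331487) + 322180 = 363068 + 322180 = 685248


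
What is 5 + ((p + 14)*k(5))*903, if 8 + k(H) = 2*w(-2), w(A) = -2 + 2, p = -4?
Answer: -72235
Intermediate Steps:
w(A) = 0
k(H) = -8 (k(H) = -8 + 2*0 = -8 + 0 = -8)
5 + ((p + 14)*k(5))*903 = 5 + ((-4 + 14)*(-8))*903 = 5 + (10*(-8))*903 = 5 - 80*903 = 5 - 72240 = -72235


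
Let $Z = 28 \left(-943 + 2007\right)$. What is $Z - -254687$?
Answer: $284479$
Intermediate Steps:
$Z = 29792$ ($Z = 28 \cdot 1064 = 29792$)
$Z - -254687 = 29792 - -254687 = 29792 + 254687 = 284479$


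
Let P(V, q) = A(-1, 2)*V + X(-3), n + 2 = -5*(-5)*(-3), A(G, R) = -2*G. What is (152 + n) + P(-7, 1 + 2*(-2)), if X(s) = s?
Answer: 58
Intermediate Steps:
n = -77 (n = -2 - 5*(-5)*(-3) = -2 + 25*(-3) = -2 - 75 = -77)
P(V, q) = -3 + 2*V (P(V, q) = (-2*(-1))*V - 3 = 2*V - 3 = -3 + 2*V)
(152 + n) + P(-7, 1 + 2*(-2)) = (152 - 77) + (-3 + 2*(-7)) = 75 + (-3 - 14) = 75 - 17 = 58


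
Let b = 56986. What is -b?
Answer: -56986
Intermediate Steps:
-b = -1*56986 = -56986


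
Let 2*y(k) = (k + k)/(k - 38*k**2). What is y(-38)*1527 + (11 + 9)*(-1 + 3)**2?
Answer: 117127/1445 ≈ 81.057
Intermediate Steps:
y(k) = k/(k - 38*k**2) (y(k) = ((k + k)/(k - 38*k**2))/2 = ((2*k)/(k - 38*k**2))/2 = (2*k/(k - 38*k**2))/2 = k/(k - 38*k**2))
y(-38)*1527 + (11 + 9)*(-1 + 3)**2 = -1/(-1 + 38*(-38))*1527 + (11 + 9)*(-1 + 3)**2 = -1/(-1 - 1444)*1527 + 20*2**2 = -1/(-1445)*1527 + 20*4 = -1*(-1/1445)*1527 + 80 = (1/1445)*1527 + 80 = 1527/1445 + 80 = 117127/1445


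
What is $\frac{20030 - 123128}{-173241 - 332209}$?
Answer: $\frac{51549}{252725} \approx 0.20397$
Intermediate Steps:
$\frac{20030 - 123128}{-173241 - 332209} = - \frac{103098}{-505450} = \left(-103098\right) \left(- \frac{1}{505450}\right) = \frac{51549}{252725}$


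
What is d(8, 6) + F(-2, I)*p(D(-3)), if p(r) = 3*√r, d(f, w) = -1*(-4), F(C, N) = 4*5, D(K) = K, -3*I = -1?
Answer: 4 + 60*I*√3 ≈ 4.0 + 103.92*I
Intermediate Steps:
I = ⅓ (I = -⅓*(-1) = ⅓ ≈ 0.33333)
F(C, N) = 20
d(f, w) = 4
d(8, 6) + F(-2, I)*p(D(-3)) = 4 + 20*(3*√(-3)) = 4 + 20*(3*(I*√3)) = 4 + 20*(3*I*√3) = 4 + 60*I*√3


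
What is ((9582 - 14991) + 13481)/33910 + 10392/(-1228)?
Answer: -42810038/5205185 ≈ -8.2245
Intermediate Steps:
((9582 - 14991) + 13481)/33910 + 10392/(-1228) = (-5409 + 13481)*(1/33910) + 10392*(-1/1228) = 8072*(1/33910) - 2598/307 = 4036/16955 - 2598/307 = -42810038/5205185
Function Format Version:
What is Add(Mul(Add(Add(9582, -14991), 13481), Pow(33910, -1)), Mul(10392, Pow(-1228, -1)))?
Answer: Rational(-42810038, 5205185) ≈ -8.2245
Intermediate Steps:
Add(Mul(Add(Add(9582, -14991), 13481), Pow(33910, -1)), Mul(10392, Pow(-1228, -1))) = Add(Mul(Add(-5409, 13481), Rational(1, 33910)), Mul(10392, Rational(-1, 1228))) = Add(Mul(8072, Rational(1, 33910)), Rational(-2598, 307)) = Add(Rational(4036, 16955), Rational(-2598, 307)) = Rational(-42810038, 5205185)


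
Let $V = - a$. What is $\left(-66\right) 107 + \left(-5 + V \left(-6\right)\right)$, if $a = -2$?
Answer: $-7079$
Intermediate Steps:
$V = 2$ ($V = \left(-1\right) \left(-2\right) = 2$)
$\left(-66\right) 107 + \left(-5 + V \left(-6\right)\right) = \left(-66\right) 107 + \left(-5 + 2 \left(-6\right)\right) = -7062 - 17 = -7079$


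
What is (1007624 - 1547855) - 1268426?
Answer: -1808657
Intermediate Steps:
(1007624 - 1547855) - 1268426 = -540231 - 1268426 = -1808657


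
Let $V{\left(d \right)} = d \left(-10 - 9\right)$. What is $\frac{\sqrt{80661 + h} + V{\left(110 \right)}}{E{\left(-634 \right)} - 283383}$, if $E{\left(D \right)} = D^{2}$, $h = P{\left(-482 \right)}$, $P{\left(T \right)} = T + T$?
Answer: $- \frac{2090}{118573} + \frac{\sqrt{79697}}{118573} \approx -0.015245$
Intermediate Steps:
$V{\left(d \right)} = - 19 d$ ($V{\left(d \right)} = d \left(-19\right) = - 19 d$)
$P{\left(T \right)} = 2 T$
$h = -964$ ($h = 2 \left(-482\right) = -964$)
$\frac{\sqrt{80661 + h} + V{\left(110 \right)}}{E{\left(-634 \right)} - 283383} = \frac{\sqrt{80661 - 964} - 2090}{\left(-634\right)^{2} - 283383} = \frac{\sqrt{79697} - 2090}{401956 - 283383} = \frac{-2090 + \sqrt{79697}}{118573} = \left(-2090 + \sqrt{79697}\right) \frac{1}{118573} = - \frac{2090}{118573} + \frac{\sqrt{79697}}{118573}$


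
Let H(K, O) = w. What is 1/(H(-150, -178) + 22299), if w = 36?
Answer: 1/22335 ≈ 4.4773e-5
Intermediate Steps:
H(K, O) = 36
1/(H(-150, -178) + 22299) = 1/(36 + 22299) = 1/22335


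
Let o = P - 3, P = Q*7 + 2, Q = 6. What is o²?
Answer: 1681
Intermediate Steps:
P = 44 (P = 6*7 + 2 = 42 + 2 = 44)
o = 41 (o = 44 - 3 = 41)
o² = 41² = 1681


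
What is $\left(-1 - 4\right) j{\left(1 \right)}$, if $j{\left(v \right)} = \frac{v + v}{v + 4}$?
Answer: $-2$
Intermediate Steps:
$j{\left(v \right)} = \frac{2 v}{4 + v}$
$\left(-1 - 4\right) j{\left(1 \right)} = \left(-1 - 4\right) 2 \cdot 1 \frac{1}{4 + 1} = - 5 \cdot 2 \cdot 1 \cdot \frac{1}{5} = \left(-5\right) \frac{2}{5} = -2$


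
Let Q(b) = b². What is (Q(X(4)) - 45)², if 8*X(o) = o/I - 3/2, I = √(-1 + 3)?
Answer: 131768593/65536 + 34437*√2/4096 ≈ 2022.5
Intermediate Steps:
I = √2 ≈ 1.4142
X(o) = -3/16 + o*√2/16 (X(o) = (o/(√2) - 3/2)/8 = (o*(√2/2) - 3*½)/8 = (o*√2/2 - 3/2)/8 = (-3/2 + o*√2/2)/8 = -3/16 + o*√2/16)
(Q(X(4)) - 45)² = ((-3/16 + (1/16)*4*√2)² - 45)² = ((-3/16 + √2/4)² - 45)² = (-45 + (-3/16 + √2/4)²)²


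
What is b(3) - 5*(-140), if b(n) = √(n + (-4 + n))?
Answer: 700 + √2 ≈ 701.41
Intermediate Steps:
b(n) = √(-4 + 2*n)
b(3) - 5*(-140) = √(-4 + 2*3) - 5*(-140) = √(-4 + 6) + 700 = √2 + 700 = 700 + √2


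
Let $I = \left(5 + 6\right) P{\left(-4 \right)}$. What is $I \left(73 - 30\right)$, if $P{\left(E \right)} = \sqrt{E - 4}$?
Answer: $946 i \sqrt{2} \approx 1337.8 i$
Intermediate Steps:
$P{\left(E \right)} = \sqrt{-4 + E}$
$I = 22 i \sqrt{2}$ ($I = \left(5 + 6\right) \sqrt{-4 - 4} = 11 \sqrt{-8} = 11 \cdot 2 i \sqrt{2} = 22 i \sqrt{2} \approx 31.113 i$)
$I \left(73 - 30\right) = 22 i \sqrt{2} \left(73 - 30\right) = 22 i \sqrt{2} \cdot 43 = 946 i \sqrt{2}$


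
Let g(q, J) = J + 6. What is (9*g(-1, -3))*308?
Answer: 8316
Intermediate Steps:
g(q, J) = 6 + J
(9*g(-1, -3))*308 = (9*(6 - 3))*308 = (9*3)*308 = 27*308 = 8316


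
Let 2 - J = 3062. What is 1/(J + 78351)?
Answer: 1/75291 ≈ 1.3282e-5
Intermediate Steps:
J = -3060 (J = 2 - 1*3062 = 2 - 3062 = -3060)
1/(J + 78351) = 1/(-3060 + 78351) = 1/75291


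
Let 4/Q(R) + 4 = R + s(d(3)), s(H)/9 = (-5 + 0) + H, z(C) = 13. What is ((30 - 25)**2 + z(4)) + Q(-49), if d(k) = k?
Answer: 2694/71 ≈ 37.944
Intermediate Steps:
s(H) = -45 + 9*H (s(H) = 9*((-5 + 0) + H) = 9*(-5 + H) = -45 + 9*H)
Q(R) = 4/(-22 + R) (Q(R) = 4/(-4 + (R + (-45 + 9*3))) = 4/(-4 + (R + (-45 + 27))) = 4/(-4 + (R - 18)) = 4/(-4 + (-18 + R)) = 4/(-22 + R))
((30 - 25)**2 + z(4)) + Q(-49) = ((30 - 25)**2 + 13) + 4/(-22 - 49) = (5**2 + 13) + 4/(-71) = (25 + 13) + 4*(-1/71) = 38 - 4/71 = 2694/71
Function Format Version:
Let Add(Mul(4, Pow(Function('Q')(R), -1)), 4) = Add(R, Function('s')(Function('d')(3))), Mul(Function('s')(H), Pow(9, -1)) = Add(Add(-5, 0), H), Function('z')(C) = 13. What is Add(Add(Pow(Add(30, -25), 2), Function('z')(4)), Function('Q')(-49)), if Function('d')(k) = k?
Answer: Rational(2694, 71) ≈ 37.944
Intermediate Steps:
Function('s')(H) = Add(-45, Mul(9, H)) (Function('s')(H) = Mul(9, Add(Add(-5, 0), H)) = Mul(9, Add(-5, H)) = Add(-45, Mul(9, H)))
Function('Q')(R) = Mul(4, Pow(Add(-22, R), -1)) (Function('Q')(R) = Mul(4, Pow(Add(-4, Add(R, Add(-45, Mul(9, 3)))), -1)) = Mul(4, Pow(Add(-4, Add(R, Add(-45, 27))), -1)) = Mul(4, Pow(Add(-4, Add(R, -18)), -1)) = Mul(4, Pow(Add(-4, Add(-18, R)), -1)) = Mul(4, Pow(Add(-22, R), -1)))
Add(Add(Pow(Add(30, -25), 2), Function('z')(4)), Function('Q')(-49)) = Add(Add(Pow(Add(30, -25), 2), 13), Mul(4, Pow(Add(-22, -49), -1))) = Add(Add(Pow(5, 2), 13), Mul(4, Pow(-71, -1))) = Add(Add(25, 13), Mul(4, Rational(-1, 71))) = Add(38, Rational(-4, 71)) = Rational(2694, 71)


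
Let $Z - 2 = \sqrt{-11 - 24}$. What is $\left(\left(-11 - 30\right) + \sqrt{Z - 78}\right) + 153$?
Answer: $112 + \sqrt{-76 + i \sqrt{35}} \approx 112.34 + 8.7244 i$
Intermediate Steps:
$Z = 2 + i \sqrt{35}$ ($Z = 2 + \sqrt{-11 - 24} = 2 + \sqrt{-35} = 2 + i \sqrt{35} \approx 2.0 + 5.9161 i$)
$\left(\left(-11 - 30\right) + \sqrt{Z - 78}\right) + 153 = \left(\left(-11 - 30\right) + \sqrt{\left(2 + i \sqrt{35}\right) - 78}\right) + 153 = \left(\left(-11 - 30\right) + \sqrt{-76 + i \sqrt{35}}\right) + 153 = \left(-41 + \sqrt{-76 + i \sqrt{35}}\right) + 153 = 112 + \sqrt{-76 + i \sqrt{35}}$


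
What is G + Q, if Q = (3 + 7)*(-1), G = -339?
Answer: -349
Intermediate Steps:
Q = -10 (Q = 10*(-1) = -10)
G + Q = -339 - 10 = -349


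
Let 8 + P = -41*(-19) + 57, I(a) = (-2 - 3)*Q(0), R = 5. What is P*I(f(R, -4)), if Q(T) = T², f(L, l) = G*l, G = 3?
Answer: 0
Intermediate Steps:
f(L, l) = 3*l
I(a) = 0 (I(a) = (-2 - 3)*0² = -5*0 = 0)
P = 828 (P = -8 + (-41*(-19) + 57) = -8 + (779 + 57) = -8 + 836 = 828)
P*I(f(R, -4)) = 828*0 = 0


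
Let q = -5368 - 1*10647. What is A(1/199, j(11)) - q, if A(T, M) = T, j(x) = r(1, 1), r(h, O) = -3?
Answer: 3186986/199 ≈ 16015.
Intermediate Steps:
j(x) = -3
q = -16015 (q = -5368 - 10647 = -16015)
A(1/199, j(11)) - q = 1/199 - 1*(-16015) = 1/199 + 16015 = 3186986/199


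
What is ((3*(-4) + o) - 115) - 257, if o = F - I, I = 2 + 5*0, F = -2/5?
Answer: -1932/5 ≈ -386.40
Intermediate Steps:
F = -2/5 (F = -2*1/5 = -2/5 ≈ -0.40000)
I = 2 (I = 2 + 0 = 2)
o = -12/5 (o = -2/5 - 1*2 = -2/5 - 2 = -12/5 ≈ -2.4000)
((3*(-4) + o) - 115) - 257 = ((3*(-4) - 12/5) - 115) - 257 = ((-12 - 12/5) - 115) - 257 = (-72/5 - 115) - 257 = -647/5 - 257 = -1932/5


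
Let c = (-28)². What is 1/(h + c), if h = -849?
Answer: -1/65 ≈ -0.015385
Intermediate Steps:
c = 784
1/(h + c) = 1/(-849 + 784) = 1/(-65) = -1/65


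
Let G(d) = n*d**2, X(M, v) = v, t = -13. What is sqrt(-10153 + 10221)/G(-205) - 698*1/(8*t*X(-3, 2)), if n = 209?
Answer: 349/104 + 2*sqrt(17)/8783225 ≈ 3.3558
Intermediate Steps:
G(d) = 209*d**2
sqrt(-10153 + 10221)/G(-205) - 698*1/(8*t*X(-3, 2)) = sqrt(-10153 + 10221)/((209*(-205)**2)) - 698/((2*8)*(-13)) = sqrt(68)/((209*42025)) - 698/(16*(-13)) = (2*sqrt(17))/8783225 - 698/(-208) = (2*sqrt(17))*(1/8783225) - 698*(-1/208) = 2*sqrt(17)/8783225 + 349/104 = 349/104 + 2*sqrt(17)/8783225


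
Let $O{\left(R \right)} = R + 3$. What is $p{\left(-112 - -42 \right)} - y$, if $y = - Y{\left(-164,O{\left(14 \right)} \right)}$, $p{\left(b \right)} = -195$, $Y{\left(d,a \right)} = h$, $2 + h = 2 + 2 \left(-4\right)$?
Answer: $-203$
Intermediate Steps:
$h = -8$ ($h = -2 + \left(2 + 2 \left(-4\right)\right) = -2 + \left(2 - 8\right) = -2 - 6 = -8$)
$O{\left(R \right)} = 3 + R$
$Y{\left(d,a \right)} = -8$
$y = 8$ ($y = \left(-1\right) \left(-8\right) = 8$)
$p{\left(-112 - -42 \right)} - y = -195 - 8 = -203$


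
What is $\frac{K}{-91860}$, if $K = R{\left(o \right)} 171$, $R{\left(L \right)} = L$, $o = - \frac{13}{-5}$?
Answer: $- \frac{741}{153100} \approx -0.00484$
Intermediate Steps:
$o = \frac{13}{5}$ ($o = \left(-13\right) \left(- \frac{1}{5}\right) = \frac{13}{5} \approx 2.6$)
$K = \frac{2223}{5}$ ($K = \frac{13}{5} \cdot 171 = \frac{2223}{5} \approx 444.6$)
$\frac{K}{-91860} = \frac{2223}{5 \left(-91860\right)} = \frac{2223}{5} \left(- \frac{1}{91860}\right) = - \frac{741}{153100}$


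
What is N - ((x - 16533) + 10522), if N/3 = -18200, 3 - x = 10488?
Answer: -38104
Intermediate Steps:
x = -10485 (x = 3 - 1*10488 = 3 - 10488 = -10485)
N = -54600 (N = 3*(-18200) = -54600)
N - ((x - 16533) + 10522) = -54600 - ((-10485 - 16533) + 10522) = -54600 - (-27018 + 10522) = -54600 - 1*(-16496) = -54600 + 16496 = -38104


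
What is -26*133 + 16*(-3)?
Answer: -3506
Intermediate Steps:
-26*133 + 16*(-3) = -3458 - 48 = -3506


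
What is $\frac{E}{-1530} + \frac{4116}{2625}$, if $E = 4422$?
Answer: $- \frac{8429}{6375} \approx -1.3222$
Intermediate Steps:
$\frac{E}{-1530} + \frac{4116}{2625} = \frac{4422}{-1530} + \frac{4116}{2625} = 4422 \left(- \frac{1}{1530}\right) + 4116 \cdot \frac{1}{2625} = - \frac{737}{255} + \frac{196}{125} = - \frac{8429}{6375}$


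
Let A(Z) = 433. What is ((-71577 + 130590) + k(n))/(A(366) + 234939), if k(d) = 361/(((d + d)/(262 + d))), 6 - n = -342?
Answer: 20646629/81909456 ≈ 0.25207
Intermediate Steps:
n = 348 (n = 6 - 1*(-342) = 6 + 342 = 348)
k(d) = 361*(262 + d)/(2*d) (k(d) = 361/(((2*d)/(262 + d))) = 361/((2*d/(262 + d))) = 361*((262 + d)/(2*d)) = 361*(262 + d)/(2*d))
((-71577 + 130590) + k(n))/(A(366) + 234939) = ((-71577 + 130590) + (361/2 + 47291/348))/(433 + 234939) = (59013 + (361/2 + 47291*(1/348)))/235372 = (59013 + (361/2 + 47291/348))*(1/235372) = (59013 + 110105/348)*(1/235372) = (20646629/348)*(1/235372) = 20646629/81909456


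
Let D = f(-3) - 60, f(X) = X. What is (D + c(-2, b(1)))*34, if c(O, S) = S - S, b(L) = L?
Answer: -2142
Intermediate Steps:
c(O, S) = 0
D = -63 (D = -3 - 60 = -63)
(D + c(-2, b(1)))*34 = (-63 + 0)*34 = -63*34 = -2142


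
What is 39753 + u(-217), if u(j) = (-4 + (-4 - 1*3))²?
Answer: 39874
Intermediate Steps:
u(j) = 121 (u(j) = (-4 + (-4 - 3))² = (-4 - 7)² = (-11)² = 121)
39753 + u(-217) = 39753 + 121 = 39874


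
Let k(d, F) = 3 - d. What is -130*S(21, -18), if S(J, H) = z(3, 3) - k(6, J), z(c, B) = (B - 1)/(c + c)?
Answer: -1300/3 ≈ -433.33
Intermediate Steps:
z(c, B) = (-1 + B)/(2*c) (z(c, B) = (-1 + B)/((2*c)) = (-1 + B)*(1/(2*c)) = (-1 + B)/(2*c))
S(J, H) = 10/3 (S(J, H) = (½)*(-1 + 3)/3 - (3 - 1*6) = (½)*(⅓)*2 - (3 - 6) = ⅓ - 1*(-3) = ⅓ + 3 = 10/3)
-130*S(21, -18) = -130*10/3 = -1300/3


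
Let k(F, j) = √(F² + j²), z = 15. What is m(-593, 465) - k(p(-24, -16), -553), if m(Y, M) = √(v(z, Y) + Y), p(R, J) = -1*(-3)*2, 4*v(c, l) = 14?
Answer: -√305845 + 3*I*√262/2 ≈ -553.03 + 24.28*I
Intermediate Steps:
v(c, l) = 7/2 (v(c, l) = (¼)*14 = 7/2)
p(R, J) = 6 (p(R, J) = 3*2 = 6)
m(Y, M) = √(7/2 + Y)
m(-593, 465) - k(p(-24, -16), -553) = √(14 + 4*(-593))/2 - √(6² + (-553)²) = √(14 - 2372)/2 - √(36 + 305809) = √(-2358)/2 - √305845 = (3*I*√262)/2 - √305845 = 3*I*√262/2 - √305845 = -√305845 + 3*I*√262/2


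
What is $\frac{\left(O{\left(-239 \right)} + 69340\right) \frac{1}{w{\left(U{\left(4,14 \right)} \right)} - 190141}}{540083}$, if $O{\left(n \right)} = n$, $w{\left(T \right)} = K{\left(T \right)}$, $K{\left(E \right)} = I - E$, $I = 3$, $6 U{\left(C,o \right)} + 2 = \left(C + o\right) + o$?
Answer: $- \frac{69101}{102693001869} \approx -6.7289 \cdot 10^{-7}$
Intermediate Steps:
$U{\left(C,o \right)} = - \frac{1}{3} + \frac{o}{3} + \frac{C}{6}$ ($U{\left(C,o \right)} = - \frac{1}{3} + \frac{\left(C + o\right) + o}{6} = - \frac{1}{3} + \frac{C + 2 o}{6} = - \frac{1}{3} + \left(\frac{o}{3} + \frac{C}{6}\right) = - \frac{1}{3} + \frac{o}{3} + \frac{C}{6}$)
$K{\left(E \right)} = 3 - E$
$w{\left(T \right)} = 3 - T$
$\frac{\left(O{\left(-239 \right)} + 69340\right) \frac{1}{w{\left(U{\left(4,14 \right)} \right)} - 190141}}{540083} = \frac{\left(-239 + 69340\right) \frac{1}{\left(3 - \left(- \frac{1}{3} + \frac{1}{3} \cdot 14 + \frac{1}{6} \cdot 4\right)\right) - 190141}}{540083} = \frac{69101}{\left(3 - \left(- \frac{1}{3} + \frac{14}{3} + \frac{2}{3}\right)\right) - 190141} \cdot \frac{1}{540083} = \frac{69101}{\left(3 - 5\right) - 190141} \cdot \frac{1}{540083} = \frac{69101}{-2 - 190141} \cdot \frac{1}{540083} = \frac{69101}{-190143} \cdot \frac{1}{540083} = 69101 \left(- \frac{1}{190143}\right) \frac{1}{540083} = \left(- \frac{69101}{190143}\right) \frac{1}{540083} = - \frac{69101}{102693001869}$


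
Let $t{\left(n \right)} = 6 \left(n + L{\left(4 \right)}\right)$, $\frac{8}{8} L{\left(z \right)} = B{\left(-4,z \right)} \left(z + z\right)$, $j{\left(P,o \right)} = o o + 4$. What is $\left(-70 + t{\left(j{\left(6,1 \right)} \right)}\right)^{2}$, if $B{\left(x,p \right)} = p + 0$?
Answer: $23104$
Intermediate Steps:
$B{\left(x,p \right)} = p$
$j{\left(P,o \right)} = 4 + o^{2}$ ($j{\left(P,o \right)} = o^{2} + 4 = 4 + o^{2}$)
$L{\left(z \right)} = 2 z^{2}$ ($L{\left(z \right)} = z \left(z + z\right) = z 2 z = 2 z^{2}$)
$t{\left(n \right)} = 192 + 6 n$ ($t{\left(n \right)} = 6 \left(n + 2 \cdot 4^{2}\right) = 6 \left(n + 2 \cdot 16\right) = 6 \left(n + 32\right) = 6 \left(32 + n\right) = 192 + 6 n$)
$\left(-70 + t{\left(j{\left(6,1 \right)} \right)}\right)^{2} = \left(-70 + \left(192 + 6 \left(4 + 1^{2}\right)\right)\right)^{2} = \left(-70 + \left(192 + 6 \left(4 + 1\right)\right)\right)^{2} = \left(-70 + \left(192 + 6 \cdot 5\right)\right)^{2} = \left(-70 + \left(192 + 30\right)\right)^{2} = \left(-70 + 222\right)^{2} = 152^{2} = 23104$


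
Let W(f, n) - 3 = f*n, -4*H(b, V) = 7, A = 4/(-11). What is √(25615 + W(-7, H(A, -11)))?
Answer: √102521/2 ≈ 160.09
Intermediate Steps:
A = -4/11 (A = 4*(-1/11) = -4/11 ≈ -0.36364)
H(b, V) = -7/4 (H(b, V) = -¼*7 = -7/4)
W(f, n) = 3 + f*n
√(25615 + W(-7, H(A, -11))) = √(25615 + (3 - 7*(-7/4))) = √(25615 + (3 + 49/4)) = √(25615 + 61/4) = √(102521/4) = √102521/2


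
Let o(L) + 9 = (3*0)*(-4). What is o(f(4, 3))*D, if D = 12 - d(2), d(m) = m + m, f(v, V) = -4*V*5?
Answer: -72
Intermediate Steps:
f(v, V) = -20*V
d(m) = 2*m
D = 8 (D = 12 - 2*2 = 12 - 1*4 = 12 - 4 = 8)
o(L) = -9 (o(L) = -9 + (3*0)*(-4) = -9 + 0*(-4) = -9 + 0 = -9)
o(f(4, 3))*D = -9*8 = -72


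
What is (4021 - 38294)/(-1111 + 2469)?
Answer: -34273/1358 ≈ -25.238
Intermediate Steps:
(4021 - 38294)/(-1111 + 2469) = -34273/1358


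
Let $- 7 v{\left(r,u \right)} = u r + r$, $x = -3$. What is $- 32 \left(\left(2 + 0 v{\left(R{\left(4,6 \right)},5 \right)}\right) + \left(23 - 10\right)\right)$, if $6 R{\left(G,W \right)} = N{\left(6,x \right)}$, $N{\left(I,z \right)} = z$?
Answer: $-480$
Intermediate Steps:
$R{\left(G,W \right)} = - \frac{1}{2}$ ($R{\left(G,W \right)} = \frac{1}{6} \left(-3\right) = - \frac{1}{2}$)
$v{\left(r,u \right)} = - \frac{r}{7} - \frac{r u}{7}$ ($v{\left(r,u \right)} = - \frac{u r + r}{7} = - \frac{r u + r}{7} = - \frac{r + r u}{7} = - \frac{r}{7} - \frac{r u}{7}$)
$- 32 \left(\left(2 + 0 v{\left(R{\left(4,6 \right)},5 \right)}\right) + \left(23 - 10\right)\right) = - 32 \left(\left(2 + 0 \left(\left(- \frac{1}{7}\right) \left(- \frac{1}{2}\right) \left(1 + 5\right)\right)\right) + \left(23 - 10\right)\right) = - 32 \left(\left(2 + 0 \left(\left(- \frac{1}{7}\right) \left(- \frac{1}{2}\right) 6\right)\right) + \left(23 - 10\right)\right) = - 32 \left(\left(2 + 0 \cdot \frac{3}{7}\right) + 13\right) = - 32 \left(\left(2 + 0\right) + 13\right) = - 32 \left(2 + 13\right) = \left(-32\right) 15 = -480$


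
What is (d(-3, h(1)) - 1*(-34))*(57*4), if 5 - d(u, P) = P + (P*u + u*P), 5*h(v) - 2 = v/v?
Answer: 9576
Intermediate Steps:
h(v) = 3/5 (h(v) = 2/5 + (v/v)/5 = 2/5 + (1/5)*1 = 2/5 + 1/5 = 3/5)
d(u, P) = 5 - P - 2*P*u (d(u, P) = 5 - (P + (P*u + u*P)) = 5 - (P + (P*u + P*u)) = 5 - (P + 2*P*u) = 5 + (-P - 2*P*u) = 5 - P - 2*P*u)
(d(-3, h(1)) - 1*(-34))*(57*4) = ((5 - 1*3/5 - 2*3/5*(-3)) - 1*(-34))*(57*4) = ((5 - 3/5 + 18/5) + 34)*228 = (8 + 34)*228 = 42*228 = 9576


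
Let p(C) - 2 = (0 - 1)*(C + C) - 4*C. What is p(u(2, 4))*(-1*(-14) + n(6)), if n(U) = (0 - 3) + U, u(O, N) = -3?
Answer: 340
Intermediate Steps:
n(U) = -3 + U
p(C) = 2 - 6*C (p(C) = 2 + ((0 - 1)*(C + C) - 4*C) = 2 + (-2*C - 4*C) = 2 - 6*C)
p(u(2, 4))*(-1*(-14) + n(6)) = (2 - 6*(-3))*(-1*(-14) + (-3 + 6)) = (2 + 18)*(14 + 3) = 20*17 = 340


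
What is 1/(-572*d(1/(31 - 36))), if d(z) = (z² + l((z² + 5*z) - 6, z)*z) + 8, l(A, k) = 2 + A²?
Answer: 3125/3661372 ≈ 0.00085350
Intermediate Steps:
d(z) = 8 + z² + z*(2 + (-6 + z² + 5*z)²) (d(z) = (z² + (2 + ((z² + 5*z) - 6)²)*z) + 8 = (z² + (2 + (-6 + z² + 5*z)²)*z) + 8 = (z² + z*(2 + (-6 + z² + 5*z)²)) + 8 = 8 + z² + z*(2 + (-6 + z² + 5*z)²))
1/(-572*d(1/(31 - 36))) = 1/(-572*(8 + (1/(31 - 36))² + (2 + (-6 + (1/(31 - 36))² + 5/(31 - 36))²)/(31 - 36))) = 1/(-572*(8 + (1/(-5))² + (2 + (-6 + (1/(-5))² + 5/(-5))²)/(-5))) = 1/(-572*(8 + (-⅕)² - (2 + (-6 + (-⅕)² + 5*(-⅕))²)/5)) = 1/(-572*(8 + 1/25 - (2 + (-6 + 1/25 - 1)²)/5)) = 1/(-572*(8 + 1/25 - (2 + (-174/25)²)/5)) = 1/(-572*(8 + 1/25 - (2 + 30276/625)/5)) = 1/(-572*(8 + 1/25 - ⅕*31526/625)) = 1/(-572*(8 + 1/25 - 31526/3125)) = 1/(-572*(-6401/3125)) = 1/(3661372/3125) = 3125/3661372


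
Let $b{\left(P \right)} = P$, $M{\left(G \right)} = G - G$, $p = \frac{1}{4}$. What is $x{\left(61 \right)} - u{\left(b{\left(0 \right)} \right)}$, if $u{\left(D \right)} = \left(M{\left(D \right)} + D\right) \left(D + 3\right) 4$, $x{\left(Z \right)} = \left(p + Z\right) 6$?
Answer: $\frac{735}{2} \approx 367.5$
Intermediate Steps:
$p = \frac{1}{4} \approx 0.25$
$M{\left(G \right)} = 0$
$x{\left(Z \right)} = \frac{3}{2} + 6 Z$ ($x{\left(Z \right)} = \left(\frac{1}{4} + Z\right) 6 = \frac{3}{2} + 6 Z$)
$u{\left(D \right)} = D \left(12 + 4 D\right)$ ($u{\left(D \right)} = \left(0 + D\right) \left(D + 3\right) 4 = D \left(3 + D\right) 4 = D \left(12 + 4 D\right)$)
$x{\left(61 \right)} - u{\left(b{\left(0 \right)} \right)} = \left(\frac{3}{2} + 6 \cdot 61\right) - 4 \cdot 0 \left(3 + 0\right) = \left(\frac{3}{2} + 366\right) - 4 \cdot 0 \cdot 3 = \frac{735}{2} - 0 = \frac{735}{2} + 0 = \frac{735}{2}$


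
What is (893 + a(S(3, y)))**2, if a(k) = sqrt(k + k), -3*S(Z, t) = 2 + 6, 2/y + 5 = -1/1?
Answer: 2392331/3 + 7144*I*sqrt(3)/3 ≈ 7.9744e+5 + 4124.6*I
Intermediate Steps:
y = -1/3 (y = 2/(-5 - 1/1) = 2/(-5 - 1*1) = 2/(-5 - 1) = 2/(-6) = 2*(-1/6) = -1/3 ≈ -0.33333)
S(Z, t) = -8/3 (S(Z, t) = -(2 + 6)/3 = -1/3*8 = -8/3)
a(k) = sqrt(2)*sqrt(k) (a(k) = sqrt(2*k) = sqrt(2)*sqrt(k))
(893 + a(S(3, y)))**2 = (893 + sqrt(2)*sqrt(-8/3))**2 = (893 + sqrt(2)*(2*I*sqrt(6)/3))**2 = (893 + 4*I*sqrt(3)/3)**2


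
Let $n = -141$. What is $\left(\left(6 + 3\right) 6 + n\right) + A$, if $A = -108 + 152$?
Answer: $-43$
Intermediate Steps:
$A = 44$
$\left(\left(6 + 3\right) 6 + n\right) + A = \left(\left(6 + 3\right) 6 - 141\right) + 44 = \left(9 \cdot 6 - 141\right) + 44 = \left(54 - 141\right) + 44 = -87 + 44 = -43$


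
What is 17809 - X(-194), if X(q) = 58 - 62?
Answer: 17813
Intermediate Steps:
X(q) = -4
17809 - X(-194) = 17809 - 1*(-4) = 17809 + 4 = 17813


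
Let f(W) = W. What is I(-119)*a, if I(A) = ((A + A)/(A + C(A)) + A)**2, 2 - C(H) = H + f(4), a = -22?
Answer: 0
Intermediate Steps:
C(H) = -2 - H (C(H) = 2 - (H + 4) = 2 - (4 + H) = 2 + (-4 - H) = -2 - H)
I(A) = 0 (I(A) = ((A + A)/(A + (-2 - A)) + A)**2 = ((2*A)/(-2) + A)**2 = ((2*A)*(-1/2) + A)**2 = (-A + A)**2 = 0**2 = 0)
I(-119)*a = 0*(-22) = 0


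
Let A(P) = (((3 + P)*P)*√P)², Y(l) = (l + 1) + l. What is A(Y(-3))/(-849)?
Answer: 500/849 ≈ 0.58893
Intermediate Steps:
Y(l) = 1 + 2*l (Y(l) = (1 + l) + l = 1 + 2*l)
A(P) = P³*(3 + P)² (A(P) = ((P*(3 + P))*√P)² = (P^(3/2)*(3 + P))² = P³*(3 + P)²)
A(Y(-3))/(-849) = ((1 + 2*(-3))³*(3 + (1 + 2*(-3)))²)/(-849) = ((1 - 6)³*(3 + (1 - 6))²)*(-1/849) = ((-5)³*(3 - 5)²)*(-1/849) = -125*(-2)²*(-1/849) = -125*4*(-1/849) = -500*(-1/849) = 500/849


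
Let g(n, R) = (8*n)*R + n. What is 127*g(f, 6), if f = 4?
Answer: 24892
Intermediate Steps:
g(n, R) = n + 8*R*n (g(n, R) = 8*R*n + n = n + 8*R*n)
127*g(f, 6) = 127*(4*(1 + 8*6)) = 127*(4*(1 + 48)) = 127*(4*49) = 127*196 = 24892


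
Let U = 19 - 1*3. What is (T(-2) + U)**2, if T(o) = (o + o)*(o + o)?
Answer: 1024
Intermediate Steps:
U = 16 (U = 19 - 3 = 16)
T(o) = 4*o**2 (T(o) = (2*o)*(2*o) = 4*o**2)
(T(-2) + U)**2 = (4*(-2)**2 + 16)**2 = (4*4 + 16)**2 = (16 + 16)**2 = 32**2 = 1024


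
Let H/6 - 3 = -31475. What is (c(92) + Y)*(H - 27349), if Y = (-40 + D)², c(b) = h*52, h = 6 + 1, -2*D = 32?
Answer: -756633500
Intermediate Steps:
D = -16 (D = -½*32 = -16)
h = 7
c(b) = 364 (c(b) = 7*52 = 364)
H = -188832 (H = 18 + 6*(-31475) = 18 - 188850 = -188832)
Y = 3136 (Y = (-40 - 16)² = (-56)² = 3136)
(c(92) + Y)*(H - 27349) = (364 + 3136)*(-188832 - 27349) = 3500*(-216181) = -756633500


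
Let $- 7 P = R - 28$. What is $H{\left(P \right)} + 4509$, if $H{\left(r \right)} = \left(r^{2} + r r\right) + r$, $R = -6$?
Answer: $\frac{223491}{49} \approx 4561.0$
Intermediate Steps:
$P = \frac{34}{7}$ ($P = - \frac{-6 - 28}{7} = \left(- \frac{1}{7}\right) \left(-34\right) = \frac{34}{7} \approx 4.8571$)
$H{\left(r \right)} = r + 2 r^{2}$ ($H{\left(r \right)} = \left(r^{2} + r^{2}\right) + r = 2 r^{2} + r = r + 2 r^{2}$)
$H{\left(P \right)} + 4509 = \frac{34 \left(1 + 2 \cdot \frac{34}{7}\right)}{7} + 4509 = \frac{34 \left(1 + \frac{68}{7}\right)}{7} + 4509 = \frac{34}{7} \cdot \frac{75}{7} + 4509 = \frac{2550}{49} + 4509 = \frac{223491}{49}$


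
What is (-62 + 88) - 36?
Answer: -10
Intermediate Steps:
(-62 + 88) - 36 = 26 - 36 = -10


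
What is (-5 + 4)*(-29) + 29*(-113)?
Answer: -3248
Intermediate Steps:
(-5 + 4)*(-29) + 29*(-113) = -1*(-29) - 3277 = 29 - 3277 = -3248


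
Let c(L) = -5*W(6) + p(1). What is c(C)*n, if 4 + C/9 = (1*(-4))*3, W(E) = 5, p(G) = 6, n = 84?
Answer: -1596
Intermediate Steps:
C = -144 (C = -36 + 9*((1*(-4))*3) = -36 + 9*(-4*3) = -36 + 9*(-12) = -36 - 108 = -144)
c(L) = -19 (c(L) = -5*5 + 6 = -25 + 6 = -19)
c(C)*n = -19*84 = -1596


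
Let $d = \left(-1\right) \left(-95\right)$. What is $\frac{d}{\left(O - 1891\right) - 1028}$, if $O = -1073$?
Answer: $- \frac{95}{3992} \approx -0.023798$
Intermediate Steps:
$d = 95$
$\frac{d}{\left(O - 1891\right) - 1028} = \frac{95}{\left(-1073 - 1891\right) - 1028} = \frac{95}{-2964 - 1028} = \frac{95}{-3992} = 95 \left(- \frac{1}{3992}\right) = - \frac{95}{3992}$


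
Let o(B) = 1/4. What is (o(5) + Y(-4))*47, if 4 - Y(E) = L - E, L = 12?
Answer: -2209/4 ≈ -552.25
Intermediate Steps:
o(B) = 1/4
Y(E) = -8 + E (Y(E) = 4 - (12 - E) = 4 + (-12 + E) = -8 + E)
(o(5) + Y(-4))*47 = (1/4 + (-8 - 4))*47 = (1/4 - 12)*47 = -47/4*47 = -2209/4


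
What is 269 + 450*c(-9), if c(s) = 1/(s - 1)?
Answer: 224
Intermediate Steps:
c(s) = 1/(-1 + s)
269 + 450*c(-9) = 269 + 450/(-1 - 9) = 269 + 450/(-10) = 269 + 450*(-1/10) = 269 - 45 = 224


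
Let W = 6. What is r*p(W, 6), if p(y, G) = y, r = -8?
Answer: -48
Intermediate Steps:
r*p(W, 6) = -8*6 = -48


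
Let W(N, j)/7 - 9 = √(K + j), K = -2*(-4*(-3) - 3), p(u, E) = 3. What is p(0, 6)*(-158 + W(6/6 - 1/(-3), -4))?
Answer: -285 + 21*I*√22 ≈ -285.0 + 98.499*I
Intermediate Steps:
K = -18 (K = -2*(12 - 3) = -2*9 = -18)
W(N, j) = 63 + 7*√(-18 + j)
p(0, 6)*(-158 + W(6/6 - 1/(-3), -4)) = 3*(-158 + (63 + 7*√(-18 - 4))) = 3*(-158 + (63 + 7*√(-22))) = 3*(-158 + (63 + 7*(I*√22))) = 3*(-158 + (63 + 7*I*√22)) = 3*(-95 + 7*I*√22) = -285 + 21*I*√22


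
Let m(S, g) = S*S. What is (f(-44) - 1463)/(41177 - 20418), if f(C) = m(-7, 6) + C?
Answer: -1458/20759 ≈ -0.070235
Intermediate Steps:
m(S, g) = S²
f(C) = 49 + C (f(C) = (-7)² + C = 49 + C)
(f(-44) - 1463)/(41177 - 20418) = ((49 - 44) - 1463)/(41177 - 20418) = (5 - 1463)/20759 = -1458*1/20759 = -1458/20759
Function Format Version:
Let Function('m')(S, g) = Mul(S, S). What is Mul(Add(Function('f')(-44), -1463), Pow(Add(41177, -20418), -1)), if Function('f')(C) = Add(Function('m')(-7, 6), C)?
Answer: Rational(-1458, 20759) ≈ -0.070235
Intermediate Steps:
Function('m')(S, g) = Pow(S, 2)
Function('f')(C) = Add(49, C) (Function('f')(C) = Add(Pow(-7, 2), C) = Add(49, C))
Mul(Add(Function('f')(-44), -1463), Pow(Add(41177, -20418), -1)) = Mul(Add(Add(49, -44), -1463), Pow(Add(41177, -20418), -1)) = Mul(Add(5, -1463), Pow(20759, -1)) = Mul(-1458, Rational(1, 20759)) = Rational(-1458, 20759)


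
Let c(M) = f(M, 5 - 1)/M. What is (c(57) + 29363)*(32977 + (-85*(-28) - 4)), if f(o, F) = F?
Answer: 59170139335/57 ≈ 1.0381e+9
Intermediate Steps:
c(M) = 4/M (c(M) = (5 - 1)/M = 4/M)
(c(57) + 29363)*(32977 + (-85*(-28) - 4)) = (4/57 + 29363)*(32977 + (-85*(-28) - 4)) = (4*(1/57) + 29363)*(32977 + (2380 - 4)) = (4/57 + 29363)*(32977 + 2376) = (1673695/57)*35353 = 59170139335/57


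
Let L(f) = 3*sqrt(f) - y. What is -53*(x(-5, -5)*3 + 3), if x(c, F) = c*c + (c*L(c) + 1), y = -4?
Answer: -1113 + 2385*I*sqrt(5) ≈ -1113.0 + 5333.0*I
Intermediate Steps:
L(f) = 4 + 3*sqrt(f) (L(f) = 3*sqrt(f) - 1*(-4) = 3*sqrt(f) + 4 = 4 + 3*sqrt(f))
x(c, F) = 1 + c**2 + c*(4 + 3*sqrt(c)) (x(c, F) = c*c + (c*(4 + 3*sqrt(c)) + 1) = c**2 + (1 + c*(4 + 3*sqrt(c))) = 1 + c**2 + c*(4 + 3*sqrt(c)))
-53*(x(-5, -5)*3 + 3) = -53*((1 + (-5)**2 - 5*(4 + 3*sqrt(-5)))*3 + 3) = -53*((1 + 25 - 5*(4 + 3*(I*sqrt(5))))*3 + 3) = -53*((1 + 25 - 5*(4 + 3*I*sqrt(5)))*3 + 3) = -53*((1 + 25 + (-20 - 15*I*sqrt(5)))*3 + 3) = -53*((6 - 15*I*sqrt(5))*3 + 3) = -53*((18 - 45*I*sqrt(5)) + 3) = -53*(21 - 45*I*sqrt(5)) = -1113 + 2385*I*sqrt(5)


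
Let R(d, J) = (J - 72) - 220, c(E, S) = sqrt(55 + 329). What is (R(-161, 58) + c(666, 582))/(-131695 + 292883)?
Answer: -117/80594 + 2*sqrt(6)/40297 ≈ -0.0013301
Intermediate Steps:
c(E, S) = 8*sqrt(6) (c(E, S) = sqrt(384) = 8*sqrt(6))
R(d, J) = -292 + J (R(d, J) = (-72 + J) - 220 = -292 + J)
(R(-161, 58) + c(666, 582))/(-131695 + 292883) = ((-292 + 58) + 8*sqrt(6))/(-131695 + 292883) = (-234 + 8*sqrt(6))/161188 = (-234 + 8*sqrt(6))*(1/161188) = -117/80594 + 2*sqrt(6)/40297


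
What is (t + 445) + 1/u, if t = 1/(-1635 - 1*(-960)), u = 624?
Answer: 62478017/140400 ≈ 445.00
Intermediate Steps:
t = -1/675 (t = 1/(-1635 + 960) = 1/(-675) = -1/675 ≈ -0.0014815)
(t + 445) + 1/u = (-1/675 + 445) + 1/624 = 300374/675 + 1/624 = 62478017/140400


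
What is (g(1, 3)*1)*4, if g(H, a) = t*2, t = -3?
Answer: -24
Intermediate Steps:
g(H, a) = -6 (g(H, a) = -3*2 = -6)
(g(1, 3)*1)*4 = -6*1*4 = -6*4 = -24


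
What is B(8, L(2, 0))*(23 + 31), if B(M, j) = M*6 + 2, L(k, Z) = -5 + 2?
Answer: 2700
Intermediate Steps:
L(k, Z) = -3
B(M, j) = 2 + 6*M (B(M, j) = 6*M + 2 = 2 + 6*M)
B(8, L(2, 0))*(23 + 31) = (2 + 6*8)*(23 + 31) = (2 + 48)*54 = 50*54 = 2700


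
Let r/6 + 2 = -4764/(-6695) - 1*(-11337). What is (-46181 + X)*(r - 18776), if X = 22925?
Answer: -7666345376784/6695 ≈ -1.1451e+9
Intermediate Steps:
r = 455355534/6695 (r = -12 + 6*(-4764/(-6695) - 1*(-11337)) = -12 + 6*(-4764*(-1/6695) + 11337) = -12 + 6*(4764/6695 + 11337) = -12 + 6*(75905979/6695) = -12 + 455435874/6695 = 455355534/6695 ≈ 68014.)
(-46181 + X)*(r - 18776) = (-46181 + 22925)*(455355534/6695 - 18776) = -23256*329650214/6695 = -7666345376784/6695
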